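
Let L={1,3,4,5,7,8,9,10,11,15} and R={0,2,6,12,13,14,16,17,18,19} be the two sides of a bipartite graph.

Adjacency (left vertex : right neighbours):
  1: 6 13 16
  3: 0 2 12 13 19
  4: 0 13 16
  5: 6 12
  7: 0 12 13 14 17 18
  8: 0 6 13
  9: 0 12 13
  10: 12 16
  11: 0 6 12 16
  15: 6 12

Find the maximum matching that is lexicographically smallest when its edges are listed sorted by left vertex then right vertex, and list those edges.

|M| = 7 (so the lex-smallest maximum matching has 7 edges)
process left vertices in ascending order; for each, take the smallest-labelled available neighbour that still permits 7 edges overall, or leave it unmatched if none does
lex-smallest matching: {1-6, 3-2, 4-0, 5-12, 7-14, 8-13, 10-16}

Lex-smallest maximum matching: {(1,6), (3,2), (4,0), (5,12), (7,14), (8,13), (10,16)}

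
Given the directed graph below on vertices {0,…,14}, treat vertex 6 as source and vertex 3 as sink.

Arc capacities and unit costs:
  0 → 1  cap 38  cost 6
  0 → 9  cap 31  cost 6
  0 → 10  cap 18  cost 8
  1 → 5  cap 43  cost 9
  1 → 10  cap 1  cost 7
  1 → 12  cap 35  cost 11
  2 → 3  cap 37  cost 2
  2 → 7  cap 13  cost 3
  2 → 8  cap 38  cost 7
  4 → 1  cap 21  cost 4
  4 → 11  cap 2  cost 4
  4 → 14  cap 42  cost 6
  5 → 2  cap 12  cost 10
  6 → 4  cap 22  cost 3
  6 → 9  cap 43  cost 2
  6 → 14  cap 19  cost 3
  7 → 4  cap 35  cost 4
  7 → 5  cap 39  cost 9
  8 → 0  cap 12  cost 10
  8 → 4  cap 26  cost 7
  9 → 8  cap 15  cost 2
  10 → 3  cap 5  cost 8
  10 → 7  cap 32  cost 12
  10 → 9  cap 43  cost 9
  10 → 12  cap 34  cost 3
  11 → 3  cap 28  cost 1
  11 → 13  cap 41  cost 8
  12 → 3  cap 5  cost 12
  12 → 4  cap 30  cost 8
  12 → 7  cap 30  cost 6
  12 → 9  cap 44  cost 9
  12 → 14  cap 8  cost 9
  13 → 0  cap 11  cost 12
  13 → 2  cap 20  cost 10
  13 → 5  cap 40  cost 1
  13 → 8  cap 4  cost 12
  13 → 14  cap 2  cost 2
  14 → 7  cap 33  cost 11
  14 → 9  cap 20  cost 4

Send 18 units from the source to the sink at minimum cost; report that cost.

Minimum cost for 18 units: 464

shortest-cost path #1: 6→4→11→3 push 2 @ unit cost 8 (adds 16)
shortest-cost path #2: 6→4→1→10→3 push 1 @ unit cost 22 (adds 22)
shortest-cost path #3: 6→4→1→5→2→3 push 12 @ unit cost 28 (adds 336)
shortest-cost path #4: 6→9→8→0→10→3 push 3 @ unit cost 30 (adds 90)
total cost = 464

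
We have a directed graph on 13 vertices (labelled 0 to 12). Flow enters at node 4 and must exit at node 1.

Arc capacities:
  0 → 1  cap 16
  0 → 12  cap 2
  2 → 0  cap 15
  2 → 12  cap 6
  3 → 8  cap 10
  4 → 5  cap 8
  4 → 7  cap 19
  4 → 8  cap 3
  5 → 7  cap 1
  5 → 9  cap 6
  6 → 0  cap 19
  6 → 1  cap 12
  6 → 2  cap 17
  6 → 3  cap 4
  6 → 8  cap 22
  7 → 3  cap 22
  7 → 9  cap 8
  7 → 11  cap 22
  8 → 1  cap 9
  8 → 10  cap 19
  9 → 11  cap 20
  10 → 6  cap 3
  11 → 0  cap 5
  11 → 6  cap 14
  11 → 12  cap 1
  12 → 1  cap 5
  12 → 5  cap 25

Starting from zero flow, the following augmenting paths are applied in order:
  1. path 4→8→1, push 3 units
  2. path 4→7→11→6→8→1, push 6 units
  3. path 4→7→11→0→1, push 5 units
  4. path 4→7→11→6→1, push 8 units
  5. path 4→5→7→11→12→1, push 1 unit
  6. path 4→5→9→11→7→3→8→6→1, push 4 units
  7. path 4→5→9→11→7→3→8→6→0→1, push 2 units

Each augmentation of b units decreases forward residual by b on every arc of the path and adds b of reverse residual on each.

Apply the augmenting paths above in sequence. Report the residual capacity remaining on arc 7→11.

after path 1 (4→8→1, push 3): res(7,11)=22
after path 2 (4→7→11→6→8→1, push 6): res(7,11)=16
after path 3 (4→7→11→0→1, push 5): res(7,11)=11
after path 4 (4→7→11→6→1, push 8): res(7,11)=3
after path 5 (4→5→7→11→12→1, push 1): res(7,11)=2
after path 6 (4→5→9→11→7→3→8→6→1, push 4): res(7,11)=6
after path 7 (4→5→9→11→7→3→8→6→0→1, push 2): res(7,11)=8

Residual capacity of (7,11): 8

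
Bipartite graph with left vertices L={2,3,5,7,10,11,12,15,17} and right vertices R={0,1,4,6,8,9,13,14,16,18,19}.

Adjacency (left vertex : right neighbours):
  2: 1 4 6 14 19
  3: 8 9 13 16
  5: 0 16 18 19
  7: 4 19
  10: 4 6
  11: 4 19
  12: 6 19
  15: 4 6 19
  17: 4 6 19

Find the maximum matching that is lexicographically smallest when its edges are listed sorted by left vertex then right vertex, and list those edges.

Lex-smallest maximum matching: {(2,1), (3,8), (5,0), (7,4), (10,6), (11,19)}

|M| = 6 (so the lex-smallest maximum matching has 6 edges)
process left vertices in ascending order; for each, take the smallest-labelled available neighbour that still permits 6 edges overall, or leave it unmatched if none does
lex-smallest matching: {2-1, 3-8, 5-0, 7-4, 10-6, 11-19}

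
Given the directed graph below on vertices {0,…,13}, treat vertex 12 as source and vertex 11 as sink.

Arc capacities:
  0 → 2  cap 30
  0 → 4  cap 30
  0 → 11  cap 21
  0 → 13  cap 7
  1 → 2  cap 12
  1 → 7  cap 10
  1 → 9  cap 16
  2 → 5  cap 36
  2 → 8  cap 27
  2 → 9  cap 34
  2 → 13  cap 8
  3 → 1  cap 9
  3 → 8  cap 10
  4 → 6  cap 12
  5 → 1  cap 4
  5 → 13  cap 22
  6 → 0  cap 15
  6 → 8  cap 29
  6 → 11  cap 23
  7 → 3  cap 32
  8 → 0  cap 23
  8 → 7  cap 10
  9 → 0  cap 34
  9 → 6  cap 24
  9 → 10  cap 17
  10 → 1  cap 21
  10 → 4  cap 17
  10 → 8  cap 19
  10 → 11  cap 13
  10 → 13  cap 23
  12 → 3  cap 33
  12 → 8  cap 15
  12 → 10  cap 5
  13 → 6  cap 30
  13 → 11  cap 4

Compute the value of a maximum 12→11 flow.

Maximum flow value: 37

augment #1: 12→10→11 bottleneck 5, total now 5
augment #2: 12→8→0→11 bottleneck 15, total now 20
augment #3: 12→3→8→0→11 bottleneck 6, total now 26
augment #4: 12→3→1→2→13→11 bottleneck 4, total now 30
augment #5: 12→3→1→9→6→11 bottleneck 5, total now 35
augment #6: 12→3→8→0→4→6→11 bottleneck 2, total now 37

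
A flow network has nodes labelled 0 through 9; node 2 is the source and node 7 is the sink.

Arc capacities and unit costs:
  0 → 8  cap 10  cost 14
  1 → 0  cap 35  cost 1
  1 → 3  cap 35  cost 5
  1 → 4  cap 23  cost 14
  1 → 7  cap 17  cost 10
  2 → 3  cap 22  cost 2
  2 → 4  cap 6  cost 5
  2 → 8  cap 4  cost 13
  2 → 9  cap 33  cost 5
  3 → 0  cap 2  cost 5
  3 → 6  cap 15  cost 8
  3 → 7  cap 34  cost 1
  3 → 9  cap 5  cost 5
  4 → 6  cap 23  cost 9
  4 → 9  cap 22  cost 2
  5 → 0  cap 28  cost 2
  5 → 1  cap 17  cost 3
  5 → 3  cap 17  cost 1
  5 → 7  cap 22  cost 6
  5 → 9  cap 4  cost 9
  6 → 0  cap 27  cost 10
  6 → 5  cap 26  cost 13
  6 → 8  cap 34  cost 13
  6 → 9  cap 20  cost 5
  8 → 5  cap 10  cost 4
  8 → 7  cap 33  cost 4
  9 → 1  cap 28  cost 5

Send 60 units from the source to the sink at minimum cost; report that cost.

shortest-cost path #1: 2→3→7 push 22 @ unit cost 3 (adds 66)
shortest-cost path #2: 2→9→1→3→7 push 12 @ unit cost 16 (adds 192)
shortest-cost path #3: 2→8→7 push 4 @ unit cost 17 (adds 68)
shortest-cost path #4: 2→9→1→7 push 16 @ unit cost 20 (adds 320)
shortest-cost path #5: 2→4→6→8→7 push 6 @ unit cost 31 (adds 186)
total cost = 832

Minimum cost for 60 units: 832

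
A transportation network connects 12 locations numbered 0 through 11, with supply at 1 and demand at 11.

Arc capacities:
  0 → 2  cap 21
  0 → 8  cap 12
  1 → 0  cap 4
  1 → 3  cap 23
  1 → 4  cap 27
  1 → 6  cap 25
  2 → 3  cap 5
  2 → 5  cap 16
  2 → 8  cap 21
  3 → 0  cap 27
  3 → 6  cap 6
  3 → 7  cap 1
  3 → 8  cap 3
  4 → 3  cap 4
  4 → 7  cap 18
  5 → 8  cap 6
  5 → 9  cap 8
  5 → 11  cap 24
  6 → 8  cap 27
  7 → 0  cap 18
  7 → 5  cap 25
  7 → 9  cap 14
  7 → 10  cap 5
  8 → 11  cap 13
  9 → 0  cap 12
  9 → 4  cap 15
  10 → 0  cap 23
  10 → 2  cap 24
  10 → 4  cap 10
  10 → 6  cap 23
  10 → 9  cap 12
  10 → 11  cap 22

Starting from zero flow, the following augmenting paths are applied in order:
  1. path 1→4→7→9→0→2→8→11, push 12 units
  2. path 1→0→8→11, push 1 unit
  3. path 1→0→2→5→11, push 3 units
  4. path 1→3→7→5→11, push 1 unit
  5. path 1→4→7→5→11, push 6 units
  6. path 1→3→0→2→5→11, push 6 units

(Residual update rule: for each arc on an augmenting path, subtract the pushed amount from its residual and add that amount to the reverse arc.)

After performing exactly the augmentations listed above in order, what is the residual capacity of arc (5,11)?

Residual capacity of (5,11): 8

after path 1 (1→4→7→9→0→2→8→11, push 12): res(5,11)=24
after path 2 (1→0→8→11, push 1): res(5,11)=24
after path 3 (1→0→2→5→11, push 3): res(5,11)=21
after path 4 (1→3→7→5→11, push 1): res(5,11)=20
after path 5 (1→4→7→5→11, push 6): res(5,11)=14
after path 6 (1→3→0→2→5→11, push 6): res(5,11)=8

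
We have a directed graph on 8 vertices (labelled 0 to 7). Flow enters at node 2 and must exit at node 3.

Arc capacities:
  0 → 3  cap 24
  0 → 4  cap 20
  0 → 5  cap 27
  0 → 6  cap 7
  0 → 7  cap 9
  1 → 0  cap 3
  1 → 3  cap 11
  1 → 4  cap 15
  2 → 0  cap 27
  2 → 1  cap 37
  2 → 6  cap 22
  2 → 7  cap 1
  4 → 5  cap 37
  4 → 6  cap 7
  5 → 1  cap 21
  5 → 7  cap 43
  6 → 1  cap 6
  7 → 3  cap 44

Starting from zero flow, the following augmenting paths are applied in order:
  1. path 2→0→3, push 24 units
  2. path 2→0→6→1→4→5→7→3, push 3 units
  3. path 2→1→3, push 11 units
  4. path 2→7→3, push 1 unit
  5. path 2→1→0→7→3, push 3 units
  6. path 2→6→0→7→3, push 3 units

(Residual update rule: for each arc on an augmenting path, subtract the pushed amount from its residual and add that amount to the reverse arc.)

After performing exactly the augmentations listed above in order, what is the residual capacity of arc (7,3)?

Residual capacity of (7,3): 34

after path 1 (2→0→3, push 24): res(7,3)=44
after path 2 (2→0→6→1→4→5→7→3, push 3): res(7,3)=41
after path 3 (2→1→3, push 11): res(7,3)=41
after path 4 (2→7→3, push 1): res(7,3)=40
after path 5 (2→1→0→7→3, push 3): res(7,3)=37
after path 6 (2→6→0→7→3, push 3): res(7,3)=34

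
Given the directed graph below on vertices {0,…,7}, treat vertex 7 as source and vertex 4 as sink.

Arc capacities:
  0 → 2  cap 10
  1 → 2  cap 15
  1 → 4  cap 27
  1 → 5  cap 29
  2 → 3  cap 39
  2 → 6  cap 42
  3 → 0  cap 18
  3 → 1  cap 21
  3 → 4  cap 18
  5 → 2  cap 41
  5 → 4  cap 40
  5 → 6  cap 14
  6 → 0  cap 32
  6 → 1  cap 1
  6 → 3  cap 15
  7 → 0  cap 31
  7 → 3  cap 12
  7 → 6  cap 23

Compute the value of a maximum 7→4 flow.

augment #1: 7→3→4 bottleneck 12, total now 12
augment #2: 7→6→1→4 bottleneck 1, total now 13
augment #3: 7→6→3→4 bottleneck 6, total now 19
augment #4: 7→6→3→1→4 bottleneck 9, total now 28
augment #5: 7→0→2→3→1→4 bottleneck 10, total now 38

Maximum flow value: 38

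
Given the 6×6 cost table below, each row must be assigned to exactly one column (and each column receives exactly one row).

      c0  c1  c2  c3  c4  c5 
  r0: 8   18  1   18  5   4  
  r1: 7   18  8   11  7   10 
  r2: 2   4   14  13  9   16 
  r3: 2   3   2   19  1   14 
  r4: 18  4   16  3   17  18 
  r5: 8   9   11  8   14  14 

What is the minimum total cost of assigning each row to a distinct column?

one of 2 optimal assignments: row0→col2 (cost 1), row1→col5 (cost 10), row2→col0 (cost 2), row3→col4 (cost 1), row4→col1 (cost 4), row5→col3 (cost 8)
total = 1 + 10 + 2 + 1 + 4 + 8 = 26

Minimum assignment cost: 26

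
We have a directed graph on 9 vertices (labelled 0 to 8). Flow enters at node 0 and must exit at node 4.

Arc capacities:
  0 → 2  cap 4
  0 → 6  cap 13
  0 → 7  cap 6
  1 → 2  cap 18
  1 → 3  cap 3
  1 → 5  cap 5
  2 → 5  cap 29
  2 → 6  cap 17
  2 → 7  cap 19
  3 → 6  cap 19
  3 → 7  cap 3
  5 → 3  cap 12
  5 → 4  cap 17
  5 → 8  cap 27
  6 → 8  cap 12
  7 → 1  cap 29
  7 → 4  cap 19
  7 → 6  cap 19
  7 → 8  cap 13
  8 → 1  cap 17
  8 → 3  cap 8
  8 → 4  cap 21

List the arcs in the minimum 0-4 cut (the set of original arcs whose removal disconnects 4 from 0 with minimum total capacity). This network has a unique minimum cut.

Min-cut arcs: {(0,2), (0,7), (6,8)} (total capacity 22)

augment #1: 0→7→4 push 6
augment #2: 0→2→5→4 push 4
augment #3: 0→6→8→4 push 12
max flow = 22; residual-reachable set from 0 gives S-side
cut edges (S→T): {(0,2), (0,7), (6,8)} total cap 22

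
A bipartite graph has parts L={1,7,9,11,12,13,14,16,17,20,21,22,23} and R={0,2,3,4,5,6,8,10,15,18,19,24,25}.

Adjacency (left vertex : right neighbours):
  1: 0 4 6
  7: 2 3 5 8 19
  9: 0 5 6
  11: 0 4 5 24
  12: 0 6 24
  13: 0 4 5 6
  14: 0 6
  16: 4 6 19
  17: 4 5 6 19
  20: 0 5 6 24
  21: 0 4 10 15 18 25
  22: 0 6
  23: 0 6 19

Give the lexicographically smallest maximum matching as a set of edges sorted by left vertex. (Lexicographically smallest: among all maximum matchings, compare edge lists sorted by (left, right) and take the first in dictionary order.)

|M| = 8 (so the lex-smallest maximum matching has 8 edges)
process left vertices in ascending order; for each, take the smallest-labelled available neighbour that still permits 8 edges overall, or leave it unmatched if none does
lex-smallest matching: {1-0, 7-2, 9-5, 11-4, 12-6, 16-19, 20-24, 21-10}

Lex-smallest maximum matching: {(1,0), (7,2), (9,5), (11,4), (12,6), (16,19), (20,24), (21,10)}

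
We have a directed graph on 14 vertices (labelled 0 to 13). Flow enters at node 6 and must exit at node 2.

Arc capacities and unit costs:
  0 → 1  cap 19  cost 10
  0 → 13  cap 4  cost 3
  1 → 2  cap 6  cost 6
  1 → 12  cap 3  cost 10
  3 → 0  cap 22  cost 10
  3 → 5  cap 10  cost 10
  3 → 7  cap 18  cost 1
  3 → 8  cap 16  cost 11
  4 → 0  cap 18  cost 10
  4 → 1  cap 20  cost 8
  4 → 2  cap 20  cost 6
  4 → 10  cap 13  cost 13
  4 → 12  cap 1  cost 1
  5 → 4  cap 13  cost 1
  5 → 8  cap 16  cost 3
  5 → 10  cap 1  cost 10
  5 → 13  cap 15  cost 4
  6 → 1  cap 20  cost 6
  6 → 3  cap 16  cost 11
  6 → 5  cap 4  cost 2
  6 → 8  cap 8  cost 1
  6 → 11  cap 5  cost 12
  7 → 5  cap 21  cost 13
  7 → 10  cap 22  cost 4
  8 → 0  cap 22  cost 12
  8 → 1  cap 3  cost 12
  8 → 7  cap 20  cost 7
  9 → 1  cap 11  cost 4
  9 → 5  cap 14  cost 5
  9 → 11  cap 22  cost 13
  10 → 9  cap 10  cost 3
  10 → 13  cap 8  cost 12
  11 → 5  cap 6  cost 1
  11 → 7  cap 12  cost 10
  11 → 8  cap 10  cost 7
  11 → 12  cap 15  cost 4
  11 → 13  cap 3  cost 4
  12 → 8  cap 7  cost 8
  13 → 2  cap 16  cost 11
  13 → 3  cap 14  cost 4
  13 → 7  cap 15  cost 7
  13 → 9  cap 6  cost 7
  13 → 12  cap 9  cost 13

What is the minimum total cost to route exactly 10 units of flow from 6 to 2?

Minimum cost for 10 units: 108

shortest-cost path #1: 6→5→4→2 push 4 @ unit cost 9 (adds 36)
shortest-cost path #2: 6→1→2 push 6 @ unit cost 12 (adds 72)
total cost = 108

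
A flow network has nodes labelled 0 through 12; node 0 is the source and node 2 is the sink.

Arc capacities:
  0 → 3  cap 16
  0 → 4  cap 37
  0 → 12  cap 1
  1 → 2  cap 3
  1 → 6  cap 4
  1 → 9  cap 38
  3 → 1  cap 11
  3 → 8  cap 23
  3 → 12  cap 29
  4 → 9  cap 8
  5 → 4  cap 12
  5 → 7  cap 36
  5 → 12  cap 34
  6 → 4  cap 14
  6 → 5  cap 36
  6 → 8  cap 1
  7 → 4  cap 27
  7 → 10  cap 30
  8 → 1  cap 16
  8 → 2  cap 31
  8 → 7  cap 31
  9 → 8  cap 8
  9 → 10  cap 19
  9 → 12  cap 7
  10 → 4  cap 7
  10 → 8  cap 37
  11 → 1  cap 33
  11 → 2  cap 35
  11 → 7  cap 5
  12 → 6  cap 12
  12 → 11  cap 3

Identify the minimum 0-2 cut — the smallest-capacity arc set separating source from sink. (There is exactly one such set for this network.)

augment #1: 0→3→1→2 push 3
augment #2: 0→3→8→2 push 13
augment #3: 0→12→11→2 push 1
augment #4: 0→4→9→8→2 push 8
max flow = 25; residual-reachable set from 0 gives S-side
cut edges (S→T): {(0,3), (0,12), (4,9)} total cap 25

Min-cut arcs: {(0,3), (0,12), (4,9)} (total capacity 25)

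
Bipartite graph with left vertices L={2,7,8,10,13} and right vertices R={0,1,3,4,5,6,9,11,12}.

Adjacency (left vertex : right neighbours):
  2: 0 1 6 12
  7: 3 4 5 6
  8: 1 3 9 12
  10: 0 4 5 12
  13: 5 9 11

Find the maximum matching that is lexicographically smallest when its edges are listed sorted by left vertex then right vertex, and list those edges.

Lex-smallest maximum matching: {(2,0), (7,3), (8,1), (10,4), (13,5)}

|M| = 5 (so the lex-smallest maximum matching has 5 edges)
process left vertices in ascending order; for each, take the smallest-labelled available neighbour that still permits 5 edges overall, or leave it unmatched if none does
lex-smallest matching: {2-0, 7-3, 8-1, 10-4, 13-5}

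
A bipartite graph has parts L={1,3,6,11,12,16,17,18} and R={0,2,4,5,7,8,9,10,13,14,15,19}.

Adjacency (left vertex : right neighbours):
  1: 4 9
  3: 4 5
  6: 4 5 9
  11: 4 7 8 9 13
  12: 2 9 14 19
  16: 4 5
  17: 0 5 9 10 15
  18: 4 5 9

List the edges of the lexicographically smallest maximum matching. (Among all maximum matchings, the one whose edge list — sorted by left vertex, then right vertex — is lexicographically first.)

Lex-smallest maximum matching: {(1,4), (3,5), (6,9), (11,7), (12,2), (17,0)}

|M| = 6 (so the lex-smallest maximum matching has 6 edges)
process left vertices in ascending order; for each, take the smallest-labelled available neighbour that still permits 6 edges overall, or leave it unmatched if none does
lex-smallest matching: {1-4, 3-5, 6-9, 11-7, 12-2, 17-0}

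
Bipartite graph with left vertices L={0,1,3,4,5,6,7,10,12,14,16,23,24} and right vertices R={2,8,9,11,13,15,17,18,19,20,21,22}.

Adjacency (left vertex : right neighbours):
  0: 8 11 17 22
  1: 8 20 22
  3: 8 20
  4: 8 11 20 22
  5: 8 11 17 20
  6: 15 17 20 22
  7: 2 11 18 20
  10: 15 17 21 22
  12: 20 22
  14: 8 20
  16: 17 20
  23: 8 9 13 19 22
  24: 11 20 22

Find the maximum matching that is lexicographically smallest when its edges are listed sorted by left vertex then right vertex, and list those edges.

|M| = 9 (so the lex-smallest maximum matching has 9 edges)
process left vertices in ascending order; for each, take the smallest-labelled available neighbour that still permits 9 edges overall, or leave it unmatched if none does
lex-smallest matching: {0-8, 1-20, 4-11, 5-17, 6-15, 7-2, 10-21, 12-22, 23-9}

Lex-smallest maximum matching: {(0,8), (1,20), (4,11), (5,17), (6,15), (7,2), (10,21), (12,22), (23,9)}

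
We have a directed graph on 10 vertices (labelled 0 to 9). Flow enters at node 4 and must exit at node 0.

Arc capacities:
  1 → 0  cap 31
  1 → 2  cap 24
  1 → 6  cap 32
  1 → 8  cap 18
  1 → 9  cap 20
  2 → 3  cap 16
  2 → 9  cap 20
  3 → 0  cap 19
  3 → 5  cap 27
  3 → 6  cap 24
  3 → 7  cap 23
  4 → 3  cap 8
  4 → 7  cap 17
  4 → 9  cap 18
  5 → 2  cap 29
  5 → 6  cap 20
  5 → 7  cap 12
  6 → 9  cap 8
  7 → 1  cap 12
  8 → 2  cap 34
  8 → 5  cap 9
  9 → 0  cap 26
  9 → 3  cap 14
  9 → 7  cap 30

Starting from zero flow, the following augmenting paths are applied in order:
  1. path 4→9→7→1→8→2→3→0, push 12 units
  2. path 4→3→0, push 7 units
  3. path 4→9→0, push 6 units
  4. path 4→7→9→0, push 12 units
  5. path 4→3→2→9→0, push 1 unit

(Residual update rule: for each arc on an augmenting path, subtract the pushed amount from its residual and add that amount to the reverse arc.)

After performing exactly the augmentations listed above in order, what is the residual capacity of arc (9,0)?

Residual capacity of (9,0): 7

after path 1 (4→9→7→1→8→2→3→0, push 12): res(9,0)=26
after path 2 (4→3→0, push 7): res(9,0)=26
after path 3 (4→9→0, push 6): res(9,0)=20
after path 4 (4→7→9→0, push 12): res(9,0)=8
after path 5 (4→3→2→9→0, push 1): res(9,0)=7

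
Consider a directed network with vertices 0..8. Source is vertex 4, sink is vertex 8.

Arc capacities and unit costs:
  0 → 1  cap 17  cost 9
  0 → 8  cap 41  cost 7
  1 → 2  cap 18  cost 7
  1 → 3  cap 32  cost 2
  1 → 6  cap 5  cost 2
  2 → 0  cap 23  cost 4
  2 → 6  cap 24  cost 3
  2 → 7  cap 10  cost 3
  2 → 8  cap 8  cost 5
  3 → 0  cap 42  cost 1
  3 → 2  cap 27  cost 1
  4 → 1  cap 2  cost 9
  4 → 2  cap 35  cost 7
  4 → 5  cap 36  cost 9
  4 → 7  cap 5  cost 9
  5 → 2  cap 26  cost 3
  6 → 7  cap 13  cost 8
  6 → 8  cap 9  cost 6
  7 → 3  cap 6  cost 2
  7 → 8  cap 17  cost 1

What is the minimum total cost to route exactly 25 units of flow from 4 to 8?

Minimum cost for 25 units: 288

shortest-cost path #1: 4→7→8 push 5 @ unit cost 10 (adds 50)
shortest-cost path #2: 4→2→7→8 push 10 @ unit cost 11 (adds 110)
shortest-cost path #3: 4→2→8 push 8 @ unit cost 12 (adds 96)
shortest-cost path #4: 4→2→6→8 push 2 @ unit cost 16 (adds 32)
total cost = 288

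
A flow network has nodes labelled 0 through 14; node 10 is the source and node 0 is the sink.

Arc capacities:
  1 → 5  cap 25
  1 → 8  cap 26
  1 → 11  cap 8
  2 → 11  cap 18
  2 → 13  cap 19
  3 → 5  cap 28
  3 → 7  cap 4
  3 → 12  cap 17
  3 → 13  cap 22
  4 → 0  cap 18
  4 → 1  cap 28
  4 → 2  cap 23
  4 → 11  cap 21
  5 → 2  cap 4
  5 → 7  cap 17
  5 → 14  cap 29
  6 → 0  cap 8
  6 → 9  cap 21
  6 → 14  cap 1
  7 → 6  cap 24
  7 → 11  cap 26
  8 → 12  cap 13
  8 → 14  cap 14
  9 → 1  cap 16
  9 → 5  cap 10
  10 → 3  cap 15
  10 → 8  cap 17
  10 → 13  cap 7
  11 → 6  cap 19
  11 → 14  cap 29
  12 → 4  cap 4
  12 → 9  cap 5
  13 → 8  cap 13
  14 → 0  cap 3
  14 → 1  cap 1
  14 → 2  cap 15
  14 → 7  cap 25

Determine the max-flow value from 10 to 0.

Maximum flow value: 15

augment #1: 10→8→14→0 bottleneck 3, total now 3
augment #2: 10→3→7→6→0 bottleneck 4, total now 7
augment #3: 10→3→12→4→0 bottleneck 4, total now 11
augment #4: 10→3→5→7→6→0 bottleneck 4, total now 15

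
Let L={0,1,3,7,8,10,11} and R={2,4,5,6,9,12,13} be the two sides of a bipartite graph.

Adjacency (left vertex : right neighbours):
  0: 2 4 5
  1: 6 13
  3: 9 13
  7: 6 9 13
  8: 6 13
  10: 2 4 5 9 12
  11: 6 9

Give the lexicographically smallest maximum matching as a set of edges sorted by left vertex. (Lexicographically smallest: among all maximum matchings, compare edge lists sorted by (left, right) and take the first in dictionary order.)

|M| = 5 (so the lex-smallest maximum matching has 5 edges)
process left vertices in ascending order; for each, take the smallest-labelled available neighbour that still permits 5 edges overall, or leave it unmatched if none does
lex-smallest matching: {0-2, 1-6, 3-9, 7-13, 10-4}

Lex-smallest maximum matching: {(0,2), (1,6), (3,9), (7,13), (10,4)}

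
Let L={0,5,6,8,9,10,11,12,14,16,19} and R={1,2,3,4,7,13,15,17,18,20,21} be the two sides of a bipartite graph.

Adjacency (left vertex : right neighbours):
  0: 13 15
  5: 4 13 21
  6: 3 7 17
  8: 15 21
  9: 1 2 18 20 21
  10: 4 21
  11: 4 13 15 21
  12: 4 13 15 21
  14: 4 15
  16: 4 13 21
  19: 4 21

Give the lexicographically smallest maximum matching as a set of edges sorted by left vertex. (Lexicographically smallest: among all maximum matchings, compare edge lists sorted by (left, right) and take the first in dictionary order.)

Lex-smallest maximum matching: {(0,13), (5,4), (6,3), (8,15), (9,1), (10,21)}

|M| = 6 (so the lex-smallest maximum matching has 6 edges)
process left vertices in ascending order; for each, take the smallest-labelled available neighbour that still permits 6 edges overall, or leave it unmatched if none does
lex-smallest matching: {0-13, 5-4, 6-3, 8-15, 9-1, 10-21}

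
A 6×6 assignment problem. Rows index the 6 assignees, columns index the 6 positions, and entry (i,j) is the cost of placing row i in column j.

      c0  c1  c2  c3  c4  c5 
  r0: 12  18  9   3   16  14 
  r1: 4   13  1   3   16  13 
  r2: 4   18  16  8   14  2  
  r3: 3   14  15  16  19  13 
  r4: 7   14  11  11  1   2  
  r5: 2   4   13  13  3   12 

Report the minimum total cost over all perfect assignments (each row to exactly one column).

Minimum assignment cost: 14

optimal assignment: row0→col3 (cost 3), row1→col2 (cost 1), row2→col5 (cost 2), row3→col0 (cost 3), row4→col4 (cost 1), row5→col1 (cost 4)
total = 3 + 1 + 2 + 3 + 1 + 4 = 14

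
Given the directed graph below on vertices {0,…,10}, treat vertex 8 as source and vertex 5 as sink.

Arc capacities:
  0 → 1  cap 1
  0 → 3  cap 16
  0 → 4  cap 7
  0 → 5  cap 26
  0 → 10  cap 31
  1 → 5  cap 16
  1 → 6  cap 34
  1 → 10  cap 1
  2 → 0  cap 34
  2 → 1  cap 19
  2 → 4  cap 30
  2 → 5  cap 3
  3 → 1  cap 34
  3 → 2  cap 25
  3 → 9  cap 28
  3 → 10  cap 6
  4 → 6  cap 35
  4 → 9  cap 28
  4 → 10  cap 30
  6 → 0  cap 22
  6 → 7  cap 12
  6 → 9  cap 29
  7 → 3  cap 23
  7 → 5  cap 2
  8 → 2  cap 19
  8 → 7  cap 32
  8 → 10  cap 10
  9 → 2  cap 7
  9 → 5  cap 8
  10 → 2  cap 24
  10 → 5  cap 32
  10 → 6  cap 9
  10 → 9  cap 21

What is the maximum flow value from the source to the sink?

Maximum flow value: 54

augment #1: 8→2→5 bottleneck 3, total now 3
augment #2: 8→7→5 bottleneck 2, total now 5
augment #3: 8→10→5 bottleneck 10, total now 15
augment #4: 8→2→0→5 bottleneck 16, total now 31
augment #5: 8→7→3→1→5 bottleneck 16, total now 47
augment #6: 8→7→3→9→5 bottleneck 7, total now 54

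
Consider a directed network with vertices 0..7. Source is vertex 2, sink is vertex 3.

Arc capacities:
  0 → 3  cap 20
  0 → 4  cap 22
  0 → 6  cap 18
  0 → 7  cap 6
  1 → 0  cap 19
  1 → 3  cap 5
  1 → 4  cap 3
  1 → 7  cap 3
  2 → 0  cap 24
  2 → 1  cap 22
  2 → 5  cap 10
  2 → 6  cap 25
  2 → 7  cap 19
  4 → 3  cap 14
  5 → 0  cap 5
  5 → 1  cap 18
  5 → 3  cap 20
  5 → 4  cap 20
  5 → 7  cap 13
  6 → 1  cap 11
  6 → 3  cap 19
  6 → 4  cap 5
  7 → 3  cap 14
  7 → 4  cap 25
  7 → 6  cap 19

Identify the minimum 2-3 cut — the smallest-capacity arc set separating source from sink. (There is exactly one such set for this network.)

augment #1: 2→0→3 push 20
augment #2: 2→1→3 push 5
augment #3: 2→5→3 push 10
augment #4: 2→6→3 push 19
augment #5: 2→7→3 push 14
augment #6: 2→0→4→3 push 4
augment #7: 2→1→4→3 push 3
augment #8: 2→6→4→3 push 5
augment #9: 2→7→4→3 push 2
max flow = 82; residual-reachable set from 2 gives S-side
cut edges (S→T): {(0,3), (1,3), (2,5), (4,3), (6,3), (7,3)} total cap 82

Min-cut arcs: {(0,3), (1,3), (2,5), (4,3), (6,3), (7,3)} (total capacity 82)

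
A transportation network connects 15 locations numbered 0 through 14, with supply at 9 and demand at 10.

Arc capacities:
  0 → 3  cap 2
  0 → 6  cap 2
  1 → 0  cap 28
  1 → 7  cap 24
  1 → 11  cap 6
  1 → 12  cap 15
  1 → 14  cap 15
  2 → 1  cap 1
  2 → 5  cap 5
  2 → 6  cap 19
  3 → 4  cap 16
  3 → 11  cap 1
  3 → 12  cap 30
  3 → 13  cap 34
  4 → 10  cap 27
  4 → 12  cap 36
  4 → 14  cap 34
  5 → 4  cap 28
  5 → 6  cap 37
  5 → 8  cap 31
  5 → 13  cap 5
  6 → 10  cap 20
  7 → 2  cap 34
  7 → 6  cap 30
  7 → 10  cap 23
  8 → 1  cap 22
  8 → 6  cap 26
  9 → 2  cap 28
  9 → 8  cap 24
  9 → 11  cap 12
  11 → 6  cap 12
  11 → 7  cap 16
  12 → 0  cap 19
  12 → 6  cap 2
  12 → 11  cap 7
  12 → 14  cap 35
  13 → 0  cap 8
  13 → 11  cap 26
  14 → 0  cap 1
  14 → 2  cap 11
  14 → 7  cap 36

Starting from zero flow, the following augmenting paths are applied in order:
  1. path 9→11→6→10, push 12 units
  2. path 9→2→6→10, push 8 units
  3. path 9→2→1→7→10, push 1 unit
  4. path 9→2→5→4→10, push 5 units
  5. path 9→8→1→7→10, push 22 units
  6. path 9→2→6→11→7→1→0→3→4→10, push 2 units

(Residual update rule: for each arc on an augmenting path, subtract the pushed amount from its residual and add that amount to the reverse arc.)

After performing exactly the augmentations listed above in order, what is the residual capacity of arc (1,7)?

after path 1 (9→11→6→10, push 12): res(1,7)=24
after path 2 (9→2→6→10, push 8): res(1,7)=24
after path 3 (9→2→1→7→10, push 1): res(1,7)=23
after path 4 (9→2→5→4→10, push 5): res(1,7)=23
after path 5 (9→8→1→7→10, push 22): res(1,7)=1
after path 6 (9→2→6→11→7→1→0→3→4→10, push 2): res(1,7)=3

Residual capacity of (1,7): 3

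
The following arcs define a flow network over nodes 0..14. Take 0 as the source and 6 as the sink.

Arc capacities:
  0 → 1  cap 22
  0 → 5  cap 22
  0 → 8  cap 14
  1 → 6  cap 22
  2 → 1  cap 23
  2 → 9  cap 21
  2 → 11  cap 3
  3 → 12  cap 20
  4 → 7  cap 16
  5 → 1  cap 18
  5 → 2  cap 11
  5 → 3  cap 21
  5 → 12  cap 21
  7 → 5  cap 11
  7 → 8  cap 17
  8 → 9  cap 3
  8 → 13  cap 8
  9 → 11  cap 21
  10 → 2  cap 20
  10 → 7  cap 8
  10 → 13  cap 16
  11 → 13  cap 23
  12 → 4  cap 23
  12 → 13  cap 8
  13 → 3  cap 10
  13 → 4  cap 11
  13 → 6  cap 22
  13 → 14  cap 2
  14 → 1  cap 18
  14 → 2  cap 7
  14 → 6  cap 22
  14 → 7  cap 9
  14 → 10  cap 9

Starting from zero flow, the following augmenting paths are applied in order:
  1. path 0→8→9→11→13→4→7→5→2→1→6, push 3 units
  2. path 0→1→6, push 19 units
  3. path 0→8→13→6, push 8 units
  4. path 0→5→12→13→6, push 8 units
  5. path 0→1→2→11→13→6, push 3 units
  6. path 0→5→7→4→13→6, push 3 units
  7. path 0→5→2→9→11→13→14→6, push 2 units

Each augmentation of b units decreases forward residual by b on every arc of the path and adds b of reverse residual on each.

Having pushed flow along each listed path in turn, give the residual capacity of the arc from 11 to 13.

after path 1 (0→8→9→11→13→4→7→5→2→1→6, push 3): res(11,13)=20
after path 2 (0→1→6, push 19): res(11,13)=20
after path 3 (0→8→13→6, push 8): res(11,13)=20
after path 4 (0→5→12→13→6, push 8): res(11,13)=20
after path 5 (0→1→2→11→13→6, push 3): res(11,13)=17
after path 6 (0→5→7→4→13→6, push 3): res(11,13)=17
after path 7 (0→5→2→9→11→13→14→6, push 2): res(11,13)=15

Residual capacity of (11,13): 15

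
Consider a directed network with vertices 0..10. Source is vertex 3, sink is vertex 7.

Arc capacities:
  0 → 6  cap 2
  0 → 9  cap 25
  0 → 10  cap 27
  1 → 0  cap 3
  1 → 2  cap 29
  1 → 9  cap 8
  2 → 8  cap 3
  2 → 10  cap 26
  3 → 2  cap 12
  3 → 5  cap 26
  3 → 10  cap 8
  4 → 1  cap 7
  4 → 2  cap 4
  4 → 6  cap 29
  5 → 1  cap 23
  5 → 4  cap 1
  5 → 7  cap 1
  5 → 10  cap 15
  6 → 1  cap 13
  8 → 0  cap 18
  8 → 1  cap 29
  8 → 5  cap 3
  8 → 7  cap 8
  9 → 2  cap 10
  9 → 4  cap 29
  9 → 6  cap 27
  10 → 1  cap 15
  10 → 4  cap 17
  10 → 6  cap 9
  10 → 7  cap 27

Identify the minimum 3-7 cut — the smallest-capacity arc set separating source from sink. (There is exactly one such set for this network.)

augment #1: 3→5→7 push 1
augment #2: 3→10→7 push 8
augment #3: 3→2→8→7 push 3
augment #4: 3→2→10→7 push 9
augment #5: 3→5→10→7 push 10
max flow = 31; residual-reachable set from 3 gives S-side
cut edges (S→T): {(2,8), (5,7), (10,7)} total cap 31

Min-cut arcs: {(2,8), (5,7), (10,7)} (total capacity 31)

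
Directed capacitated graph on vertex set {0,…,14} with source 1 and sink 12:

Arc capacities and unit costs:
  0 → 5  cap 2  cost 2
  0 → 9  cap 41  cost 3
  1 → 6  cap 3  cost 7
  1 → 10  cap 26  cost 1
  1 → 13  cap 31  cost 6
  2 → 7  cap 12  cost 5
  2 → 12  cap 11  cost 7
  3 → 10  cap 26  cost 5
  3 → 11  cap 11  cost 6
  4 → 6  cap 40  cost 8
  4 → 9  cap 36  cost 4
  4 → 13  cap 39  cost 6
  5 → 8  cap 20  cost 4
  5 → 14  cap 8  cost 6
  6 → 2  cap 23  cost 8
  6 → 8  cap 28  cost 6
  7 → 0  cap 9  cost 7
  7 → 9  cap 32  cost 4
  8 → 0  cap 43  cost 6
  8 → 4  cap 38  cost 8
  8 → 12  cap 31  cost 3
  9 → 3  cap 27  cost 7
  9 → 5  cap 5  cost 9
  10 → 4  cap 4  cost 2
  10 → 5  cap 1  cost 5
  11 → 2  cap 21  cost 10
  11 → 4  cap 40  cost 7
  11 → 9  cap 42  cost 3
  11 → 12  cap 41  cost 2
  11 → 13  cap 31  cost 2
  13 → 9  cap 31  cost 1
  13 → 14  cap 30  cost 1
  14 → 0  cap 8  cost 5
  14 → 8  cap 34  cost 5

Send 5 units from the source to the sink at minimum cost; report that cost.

shortest-cost path #1: 1→10→5→8→12 push 1 @ unit cost 13 (adds 13)
shortest-cost path #2: 1→13→14→8→12 push 4 @ unit cost 15 (adds 60)
total cost = 73

Minimum cost for 5 units: 73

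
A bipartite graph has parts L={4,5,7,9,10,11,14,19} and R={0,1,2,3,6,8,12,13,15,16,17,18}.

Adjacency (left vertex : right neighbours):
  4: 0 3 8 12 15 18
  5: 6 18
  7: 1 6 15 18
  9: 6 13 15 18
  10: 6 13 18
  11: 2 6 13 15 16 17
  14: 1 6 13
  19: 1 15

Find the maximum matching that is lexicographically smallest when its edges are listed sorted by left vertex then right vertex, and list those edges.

Lex-smallest maximum matching: {(4,0), (5,6), (7,1), (9,13), (10,18), (11,2), (19,15)}

|M| = 7 (so the lex-smallest maximum matching has 7 edges)
process left vertices in ascending order; for each, take the smallest-labelled available neighbour that still permits 7 edges overall, or leave it unmatched if none does
lex-smallest matching: {4-0, 5-6, 7-1, 9-13, 10-18, 11-2, 19-15}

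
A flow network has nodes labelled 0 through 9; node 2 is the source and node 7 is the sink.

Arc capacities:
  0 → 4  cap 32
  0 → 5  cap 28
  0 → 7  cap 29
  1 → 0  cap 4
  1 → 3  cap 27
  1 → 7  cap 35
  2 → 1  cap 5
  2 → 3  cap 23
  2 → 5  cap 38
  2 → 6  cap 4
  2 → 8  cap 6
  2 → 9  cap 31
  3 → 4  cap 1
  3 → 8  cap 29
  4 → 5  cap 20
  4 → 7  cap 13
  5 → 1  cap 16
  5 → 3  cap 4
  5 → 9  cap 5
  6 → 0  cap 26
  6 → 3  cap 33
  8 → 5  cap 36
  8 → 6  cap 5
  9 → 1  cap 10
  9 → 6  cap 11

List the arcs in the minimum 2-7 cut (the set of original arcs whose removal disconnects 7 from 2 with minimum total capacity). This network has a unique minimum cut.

augment #1: 2→1→7 push 5
augment #2: 2→3→4→7 push 1
augment #3: 2→5→1→7 push 16
augment #4: 2→6→0→7 push 4
augment #5: 2→9→1→7 push 10
augment #6: 2→8→6→0→7 push 5
augment #7: 2→9→6→0→7 push 11
max flow = 52; residual-reachable set from 2 gives S-side
cut edges (S→T): {(2,1), (2,6), (3,4), (5,1), (8,6), (9,1), (9,6)} total cap 52

Min-cut arcs: {(2,1), (2,6), (3,4), (5,1), (8,6), (9,1), (9,6)} (total capacity 52)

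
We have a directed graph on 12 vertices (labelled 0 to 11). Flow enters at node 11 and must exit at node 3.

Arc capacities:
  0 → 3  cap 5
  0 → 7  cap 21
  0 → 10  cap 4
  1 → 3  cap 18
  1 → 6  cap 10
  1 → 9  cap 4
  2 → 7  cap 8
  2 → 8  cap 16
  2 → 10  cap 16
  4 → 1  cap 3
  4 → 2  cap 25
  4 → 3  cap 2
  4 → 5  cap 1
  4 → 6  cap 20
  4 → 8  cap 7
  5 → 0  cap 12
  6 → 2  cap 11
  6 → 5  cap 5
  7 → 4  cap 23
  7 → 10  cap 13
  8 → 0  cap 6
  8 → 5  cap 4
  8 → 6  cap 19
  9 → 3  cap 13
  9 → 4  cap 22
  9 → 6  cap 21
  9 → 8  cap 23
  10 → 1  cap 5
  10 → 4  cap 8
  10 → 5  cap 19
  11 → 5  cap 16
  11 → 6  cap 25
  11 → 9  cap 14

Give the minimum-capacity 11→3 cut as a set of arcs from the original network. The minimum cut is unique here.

Min-cut arcs: {(0,3), (4,1), (4,3), (9,3), (10,1)} (total capacity 28)

augment #1: 11→9→3 push 13
augment #2: 11→5→0→3 push 5
augment #3: 11→9→4→3 push 1
augment #4: 11→5→0→7→4→3 push 1
augment #5: 11→5→0→10→1→3 push 4
augment #6: 11→6→2→10→1→3 push 1
augment #7: 11→5→0→7→4→1→3 push 2
augment #8: 11→6→2→7→4→1→3 push 1
max flow = 28; residual-reachable set from 11 gives S-side
cut edges (S→T): {(0,3), (4,1), (4,3), (9,3), (10,1)} total cap 28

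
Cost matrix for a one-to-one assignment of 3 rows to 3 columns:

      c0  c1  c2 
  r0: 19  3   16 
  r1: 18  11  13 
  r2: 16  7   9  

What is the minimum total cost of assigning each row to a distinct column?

optimal assignment: row0→col1 (cost 3), row1→col0 (cost 18), row2→col2 (cost 9)
total = 3 + 18 + 9 = 30

Minimum assignment cost: 30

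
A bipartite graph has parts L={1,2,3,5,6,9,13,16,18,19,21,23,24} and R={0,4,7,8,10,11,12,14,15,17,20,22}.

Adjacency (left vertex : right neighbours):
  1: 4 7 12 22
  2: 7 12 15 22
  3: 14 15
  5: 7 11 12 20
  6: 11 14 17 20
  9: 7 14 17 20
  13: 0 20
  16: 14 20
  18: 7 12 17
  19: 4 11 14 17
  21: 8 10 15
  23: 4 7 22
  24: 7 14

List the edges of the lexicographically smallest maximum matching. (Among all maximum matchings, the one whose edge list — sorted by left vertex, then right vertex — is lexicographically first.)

Lex-smallest maximum matching: {(1,4), (2,7), (3,15), (5,11), (6,14), (9,17), (13,0), (16,20), (18,12), (21,8), (23,22)}

|M| = 11 (so the lex-smallest maximum matching has 11 edges)
process left vertices in ascending order; for each, take the smallest-labelled available neighbour that still permits 11 edges overall, or leave it unmatched if none does
lex-smallest matching: {1-4, 2-7, 3-15, 5-11, 6-14, 9-17, 13-0, 16-20, 18-12, 21-8, 23-22}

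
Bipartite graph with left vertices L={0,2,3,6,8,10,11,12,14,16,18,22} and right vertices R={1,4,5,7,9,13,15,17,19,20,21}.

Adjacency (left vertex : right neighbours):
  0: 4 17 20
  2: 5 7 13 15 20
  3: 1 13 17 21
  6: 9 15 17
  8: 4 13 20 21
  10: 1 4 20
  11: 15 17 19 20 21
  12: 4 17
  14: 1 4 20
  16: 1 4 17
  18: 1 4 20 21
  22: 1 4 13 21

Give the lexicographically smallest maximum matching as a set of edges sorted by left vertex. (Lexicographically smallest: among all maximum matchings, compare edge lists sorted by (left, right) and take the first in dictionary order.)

Lex-smallest maximum matching: {(0,4), (2,5), (3,1), (6,9), (8,13), (10,20), (11,15), (12,17), (18,21)}

|M| = 9 (so the lex-smallest maximum matching has 9 edges)
process left vertices in ascending order; for each, take the smallest-labelled available neighbour that still permits 9 edges overall, or leave it unmatched if none does
lex-smallest matching: {0-4, 2-5, 3-1, 6-9, 8-13, 10-20, 11-15, 12-17, 18-21}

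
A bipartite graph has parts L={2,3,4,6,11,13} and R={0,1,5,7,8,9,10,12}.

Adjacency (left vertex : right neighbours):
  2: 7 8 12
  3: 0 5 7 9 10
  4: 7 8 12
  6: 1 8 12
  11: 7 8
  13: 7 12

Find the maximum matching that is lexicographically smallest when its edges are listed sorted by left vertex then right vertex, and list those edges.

|M| = 5 (so the lex-smallest maximum matching has 5 edges)
process left vertices in ascending order; for each, take the smallest-labelled available neighbour that still permits 5 edges overall, or leave it unmatched if none does
lex-smallest matching: {2-7, 3-0, 4-8, 6-1, 13-12}

Lex-smallest maximum matching: {(2,7), (3,0), (4,8), (6,1), (13,12)}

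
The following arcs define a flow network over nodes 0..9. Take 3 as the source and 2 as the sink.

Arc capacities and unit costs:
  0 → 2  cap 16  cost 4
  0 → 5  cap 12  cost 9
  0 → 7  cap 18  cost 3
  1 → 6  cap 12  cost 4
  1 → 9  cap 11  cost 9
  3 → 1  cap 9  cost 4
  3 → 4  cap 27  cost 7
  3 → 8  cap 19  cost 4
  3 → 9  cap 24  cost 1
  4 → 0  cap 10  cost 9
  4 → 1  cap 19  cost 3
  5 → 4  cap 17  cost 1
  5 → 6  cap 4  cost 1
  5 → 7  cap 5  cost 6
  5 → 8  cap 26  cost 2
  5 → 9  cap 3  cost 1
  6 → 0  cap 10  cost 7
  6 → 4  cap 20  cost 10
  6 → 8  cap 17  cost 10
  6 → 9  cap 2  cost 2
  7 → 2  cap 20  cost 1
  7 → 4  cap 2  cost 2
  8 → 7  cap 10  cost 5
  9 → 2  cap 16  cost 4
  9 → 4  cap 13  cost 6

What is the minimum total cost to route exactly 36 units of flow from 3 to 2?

Minimum cost for 36 units: 371

shortest-cost path #1: 3→9→2 push 16 @ unit cost 5 (adds 80)
shortest-cost path #2: 3→8→7→2 push 10 @ unit cost 10 (adds 100)
shortest-cost path #3: 3→1→6→0→2 push 9 @ unit cost 19 (adds 171)
shortest-cost path #4: 3→4→0→2 push 1 @ unit cost 20 (adds 20)
total cost = 371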